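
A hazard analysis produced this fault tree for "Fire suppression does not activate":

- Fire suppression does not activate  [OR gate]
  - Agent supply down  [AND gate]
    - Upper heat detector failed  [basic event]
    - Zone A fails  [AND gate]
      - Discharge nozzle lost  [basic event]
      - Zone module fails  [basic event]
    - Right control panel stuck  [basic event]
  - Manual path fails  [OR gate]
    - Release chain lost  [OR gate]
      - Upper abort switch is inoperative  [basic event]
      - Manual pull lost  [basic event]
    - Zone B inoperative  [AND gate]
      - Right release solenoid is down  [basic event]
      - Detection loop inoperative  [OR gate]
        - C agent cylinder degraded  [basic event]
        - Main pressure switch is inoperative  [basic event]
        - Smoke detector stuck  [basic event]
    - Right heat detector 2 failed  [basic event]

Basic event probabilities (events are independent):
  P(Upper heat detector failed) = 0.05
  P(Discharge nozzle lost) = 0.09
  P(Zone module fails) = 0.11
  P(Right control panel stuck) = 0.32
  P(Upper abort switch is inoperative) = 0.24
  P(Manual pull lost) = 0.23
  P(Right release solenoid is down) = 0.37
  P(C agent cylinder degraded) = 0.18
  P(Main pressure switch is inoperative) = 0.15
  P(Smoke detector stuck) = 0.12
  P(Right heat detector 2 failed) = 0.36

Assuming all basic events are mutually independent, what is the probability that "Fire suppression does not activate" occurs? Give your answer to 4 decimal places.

P(Zone A fails) [AND] = 0.09 × 0.11 = 0.009900
P(Agent supply down) [AND] = 0.05 × 0.009900 × 0.32 = 0.000158
P(Release chain lost) [OR] = 1 − (1−0.24) × (1−0.23) = 0.414800
P(Detection loop inoperative) [OR] = 1 − (1−0.18) × (1−0.15) × (1−0.12) = 0.386640
P(Zone B inoperative) [AND] = 0.37 × 0.386640 = 0.143057
P(Manual path fails) [OR] = 1 − (1−0.414800) × (1−0.143057) × (1−0.36) = 0.679051
P(Fire suppression does not activate) [OR] = 1 − (1−0.000158) × (1−0.679051) = 0.679102
Rounded to 4 decimal places: P(Fire suppression does not activate) ≈ 0.6791.

0.6791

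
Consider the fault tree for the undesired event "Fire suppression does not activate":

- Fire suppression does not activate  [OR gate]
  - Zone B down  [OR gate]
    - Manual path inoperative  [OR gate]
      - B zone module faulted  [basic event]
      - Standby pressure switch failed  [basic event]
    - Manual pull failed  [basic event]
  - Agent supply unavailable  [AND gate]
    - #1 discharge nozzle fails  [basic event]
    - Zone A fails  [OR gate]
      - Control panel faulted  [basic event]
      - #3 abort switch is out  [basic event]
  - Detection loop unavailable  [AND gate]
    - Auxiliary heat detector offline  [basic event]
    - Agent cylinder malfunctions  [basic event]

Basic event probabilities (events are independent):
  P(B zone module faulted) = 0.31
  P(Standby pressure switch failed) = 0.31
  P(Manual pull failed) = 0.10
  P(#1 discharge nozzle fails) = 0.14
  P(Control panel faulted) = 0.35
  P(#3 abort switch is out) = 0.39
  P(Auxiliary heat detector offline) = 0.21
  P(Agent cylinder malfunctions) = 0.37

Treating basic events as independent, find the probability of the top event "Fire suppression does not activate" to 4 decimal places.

0.6382

P(Manual path inoperative) [OR] = 1 − (1−0.31) × (1−0.31) = 0.523900
P(Zone B down) [OR] = 1 − (1−0.523900) × (1−0.10) = 0.571510
P(Zone A fails) [OR] = 1 − (1−0.35) × (1−0.39) = 0.603500
P(Agent supply unavailable) [AND] = 0.14 × 0.603500 = 0.084490
P(Detection loop unavailable) [AND] = 0.21 × 0.37 = 0.077700
P(Fire suppression does not activate) [OR] = 1 − (1−0.571510) × (1−0.084490) × (1−0.077700) = 0.638194
Rounded to 4 decimal places: P(Fire suppression does not activate) ≈ 0.6382.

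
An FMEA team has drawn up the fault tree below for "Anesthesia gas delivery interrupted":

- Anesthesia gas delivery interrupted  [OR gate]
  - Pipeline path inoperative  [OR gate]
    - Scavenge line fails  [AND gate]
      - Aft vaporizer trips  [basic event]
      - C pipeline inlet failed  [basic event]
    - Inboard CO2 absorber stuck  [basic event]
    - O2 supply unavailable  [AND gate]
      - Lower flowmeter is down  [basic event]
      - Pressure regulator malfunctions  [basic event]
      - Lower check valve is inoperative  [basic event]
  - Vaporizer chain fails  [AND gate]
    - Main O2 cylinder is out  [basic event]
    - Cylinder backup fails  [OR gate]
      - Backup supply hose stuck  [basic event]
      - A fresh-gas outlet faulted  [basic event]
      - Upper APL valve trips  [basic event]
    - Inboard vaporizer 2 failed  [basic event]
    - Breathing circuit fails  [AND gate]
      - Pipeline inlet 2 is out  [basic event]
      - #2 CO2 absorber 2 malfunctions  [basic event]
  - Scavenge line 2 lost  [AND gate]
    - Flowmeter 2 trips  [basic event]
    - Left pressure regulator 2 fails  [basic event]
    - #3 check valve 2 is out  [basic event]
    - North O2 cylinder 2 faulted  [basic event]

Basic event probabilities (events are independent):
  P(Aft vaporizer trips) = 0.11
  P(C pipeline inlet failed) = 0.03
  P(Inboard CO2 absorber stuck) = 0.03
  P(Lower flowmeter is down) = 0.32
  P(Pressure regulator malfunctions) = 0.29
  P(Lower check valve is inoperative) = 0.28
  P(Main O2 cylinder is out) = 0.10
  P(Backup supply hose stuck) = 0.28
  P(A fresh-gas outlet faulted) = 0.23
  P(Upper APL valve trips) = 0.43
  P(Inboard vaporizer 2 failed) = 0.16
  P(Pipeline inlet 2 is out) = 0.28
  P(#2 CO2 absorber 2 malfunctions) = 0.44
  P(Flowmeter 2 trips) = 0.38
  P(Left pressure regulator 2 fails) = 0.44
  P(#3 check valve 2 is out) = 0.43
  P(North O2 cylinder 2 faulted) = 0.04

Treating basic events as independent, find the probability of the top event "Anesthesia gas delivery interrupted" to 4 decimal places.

0.0623

P(Scavenge line fails) [AND] = 0.11 × 0.03 = 0.003300
P(O2 supply unavailable) [AND] = 0.32 × 0.29 × 0.28 = 0.025984
P(Pipeline path inoperative) [OR] = 1 − (1−0.003300) × (1−0.03) × (1−0.025984) = 0.058322
P(Cylinder backup fails) [OR] = 1 − (1−0.28) × (1−0.23) × (1−0.43) = 0.683992
P(Breathing circuit fails) [AND] = 0.28 × 0.44 = 0.123200
P(Vaporizer chain fails) [AND] = 0.10 × 0.683992 × 0.16 × 0.123200 = 0.001348
P(Scavenge line 2 lost) [AND] = 0.38 × 0.44 × 0.43 × 0.04 = 0.002876
P(Anesthesia gas delivery interrupted) [OR] = 1 − (1−0.058322) × (1−0.001348) × (1−0.002876) = 0.062296
Rounded to 4 decimal places: P(Anesthesia gas delivery interrupted) ≈ 0.0623.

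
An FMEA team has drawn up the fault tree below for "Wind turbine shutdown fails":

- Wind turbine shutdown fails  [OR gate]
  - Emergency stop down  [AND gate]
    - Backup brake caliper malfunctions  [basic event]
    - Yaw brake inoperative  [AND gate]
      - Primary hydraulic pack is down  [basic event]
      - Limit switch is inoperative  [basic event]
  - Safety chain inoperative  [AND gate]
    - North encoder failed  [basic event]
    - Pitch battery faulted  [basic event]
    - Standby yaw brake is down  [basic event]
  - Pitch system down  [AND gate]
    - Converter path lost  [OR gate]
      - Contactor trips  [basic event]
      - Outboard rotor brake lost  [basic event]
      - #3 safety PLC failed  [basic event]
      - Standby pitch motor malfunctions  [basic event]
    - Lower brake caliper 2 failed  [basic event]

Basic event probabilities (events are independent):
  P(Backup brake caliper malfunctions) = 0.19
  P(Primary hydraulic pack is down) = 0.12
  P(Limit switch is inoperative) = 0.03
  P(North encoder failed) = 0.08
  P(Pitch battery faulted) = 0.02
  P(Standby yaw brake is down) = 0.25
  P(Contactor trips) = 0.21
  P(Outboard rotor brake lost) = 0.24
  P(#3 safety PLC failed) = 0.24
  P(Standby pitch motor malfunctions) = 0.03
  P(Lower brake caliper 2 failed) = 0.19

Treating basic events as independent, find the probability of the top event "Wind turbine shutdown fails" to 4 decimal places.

0.1069

P(Yaw brake inoperative) [AND] = 0.12 × 0.03 = 0.003600
P(Emergency stop down) [AND] = 0.19 × 0.003600 = 0.000684
P(Safety chain inoperative) [AND] = 0.08 × 0.02 × 0.25 = 0.000400
P(Converter path lost) [OR] = 1 − (1−0.21) × (1−0.24) × (1−0.24) × (1−0.03) = 0.557385
P(Pitch system down) [AND] = 0.557385 × 0.19 = 0.105903
P(Wind turbine shutdown fails) [OR] = 1 − (1−0.000684) × (1−0.000400) × (1−0.105903) = 0.106872
Rounded to 4 decimal places: P(Wind turbine shutdown fails) ≈ 0.1069.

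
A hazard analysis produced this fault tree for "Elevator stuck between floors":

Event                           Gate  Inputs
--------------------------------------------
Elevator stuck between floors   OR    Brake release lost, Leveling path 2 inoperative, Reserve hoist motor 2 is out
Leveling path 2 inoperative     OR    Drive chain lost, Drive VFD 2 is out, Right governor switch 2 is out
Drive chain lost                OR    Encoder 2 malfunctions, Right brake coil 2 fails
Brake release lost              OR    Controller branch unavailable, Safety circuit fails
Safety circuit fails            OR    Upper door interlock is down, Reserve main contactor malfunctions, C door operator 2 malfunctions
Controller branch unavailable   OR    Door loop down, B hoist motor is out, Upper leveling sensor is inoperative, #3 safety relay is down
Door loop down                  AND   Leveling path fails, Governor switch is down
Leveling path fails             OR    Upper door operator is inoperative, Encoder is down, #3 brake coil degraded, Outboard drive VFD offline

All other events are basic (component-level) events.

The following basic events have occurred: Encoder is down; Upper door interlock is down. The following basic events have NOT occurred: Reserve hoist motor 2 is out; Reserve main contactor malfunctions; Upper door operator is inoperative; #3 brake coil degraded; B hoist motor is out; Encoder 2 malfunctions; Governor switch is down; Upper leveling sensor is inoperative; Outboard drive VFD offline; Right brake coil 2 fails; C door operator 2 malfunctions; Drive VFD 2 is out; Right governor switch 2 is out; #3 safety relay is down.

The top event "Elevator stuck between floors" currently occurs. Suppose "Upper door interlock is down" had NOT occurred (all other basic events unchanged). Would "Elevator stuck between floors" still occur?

No

Counterfactual: set "Upper door interlock is down" to not occurred.
Leveling path fails [OR]: Upper door operator is inoperative=not, Encoder is down=occurs, #3 brake coil degraded=not, Outboard drive VFD offline=not → at least one input occurs → occurs.
Door loop down [AND]: Leveling path fails=occurs, Governor switch is down=not → not all inputs occur → does not occur.
Controller branch unavailable [OR]: Door loop down=not, B hoist motor is out=not, Upper leveling sensor is inoperative=not, #3 safety relay is down=not → no input occurs → does not occur.
Safety circuit fails [OR]: Upper door interlock is down=not, Reserve main contactor malfunctions=not, C door operator 2 malfunctions=not → no input occurs → does not occur.
Brake release lost [OR]: Controller branch unavailable=not, Safety circuit fails=not → no input occurs → does not occur.
Drive chain lost [OR]: Encoder 2 malfunctions=not, Right brake coil 2 fails=not → no input occurs → does not occur.
Leveling path 2 inoperative [OR]: Drive chain lost=not, Drive VFD 2 is out=not, Right governor switch 2 is out=not → no input occurs → does not occur.
Elevator stuck between floors [OR]: Brake release lost=not, Leveling path 2 inoperative=not, Reserve hoist motor 2 is out=not → no input occurs → does not occur.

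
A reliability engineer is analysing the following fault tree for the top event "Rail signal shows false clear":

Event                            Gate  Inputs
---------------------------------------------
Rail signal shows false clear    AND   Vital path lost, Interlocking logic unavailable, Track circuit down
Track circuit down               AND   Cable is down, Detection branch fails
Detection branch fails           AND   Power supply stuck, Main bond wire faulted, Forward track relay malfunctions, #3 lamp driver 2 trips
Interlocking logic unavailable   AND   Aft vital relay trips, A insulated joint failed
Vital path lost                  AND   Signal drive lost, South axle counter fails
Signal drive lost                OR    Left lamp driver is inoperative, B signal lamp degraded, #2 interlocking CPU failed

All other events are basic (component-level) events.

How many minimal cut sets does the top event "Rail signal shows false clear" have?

3

Signal drive lost [OR]: union of children's cut sets → 3 cut set(s).
Vital path lost [AND]: one cut set from each child combined → 3 × 1 = 3 cut set(s).
Interlocking logic unavailable [AND]: one cut set from each child combined → 1 × 1 = 1 cut set(s).
Detection branch fails [AND]: one cut set from each child combined → 1 × 1 × 1 × 1 = 1 cut set(s).
Track circuit down [AND]: one cut set from each child combined → 1 × 1 = 1 cut set(s).
Rail signal shows false clear [AND]: one cut set from each child combined → 3 × 1 × 1 = 3 cut set(s).
Minimal cut sets: {#3 lamp driver 2 trips, A insulated joint failed, Aft vital relay trips, Cable is down, Forward track relay malfunctions, Left lamp driver is inoperative, Main bond wire faulted, Power supply stuck, South axle counter fails}; {#3 lamp driver 2 trips, A insulated joint failed, Aft vital relay trips, B signal lamp degraded, Cable is down, Forward track relay malfunctions, Main bond wire faulted, Power supply stuck, South axle counter fails}; {#2 interlocking CPU failed, #3 lamp driver 2 trips, A insulated joint failed, Aft vital relay trips, Cable is down, Forward track relay malfunctions, Main bond wire faulted, Power supply stuck, South axle counter fails}.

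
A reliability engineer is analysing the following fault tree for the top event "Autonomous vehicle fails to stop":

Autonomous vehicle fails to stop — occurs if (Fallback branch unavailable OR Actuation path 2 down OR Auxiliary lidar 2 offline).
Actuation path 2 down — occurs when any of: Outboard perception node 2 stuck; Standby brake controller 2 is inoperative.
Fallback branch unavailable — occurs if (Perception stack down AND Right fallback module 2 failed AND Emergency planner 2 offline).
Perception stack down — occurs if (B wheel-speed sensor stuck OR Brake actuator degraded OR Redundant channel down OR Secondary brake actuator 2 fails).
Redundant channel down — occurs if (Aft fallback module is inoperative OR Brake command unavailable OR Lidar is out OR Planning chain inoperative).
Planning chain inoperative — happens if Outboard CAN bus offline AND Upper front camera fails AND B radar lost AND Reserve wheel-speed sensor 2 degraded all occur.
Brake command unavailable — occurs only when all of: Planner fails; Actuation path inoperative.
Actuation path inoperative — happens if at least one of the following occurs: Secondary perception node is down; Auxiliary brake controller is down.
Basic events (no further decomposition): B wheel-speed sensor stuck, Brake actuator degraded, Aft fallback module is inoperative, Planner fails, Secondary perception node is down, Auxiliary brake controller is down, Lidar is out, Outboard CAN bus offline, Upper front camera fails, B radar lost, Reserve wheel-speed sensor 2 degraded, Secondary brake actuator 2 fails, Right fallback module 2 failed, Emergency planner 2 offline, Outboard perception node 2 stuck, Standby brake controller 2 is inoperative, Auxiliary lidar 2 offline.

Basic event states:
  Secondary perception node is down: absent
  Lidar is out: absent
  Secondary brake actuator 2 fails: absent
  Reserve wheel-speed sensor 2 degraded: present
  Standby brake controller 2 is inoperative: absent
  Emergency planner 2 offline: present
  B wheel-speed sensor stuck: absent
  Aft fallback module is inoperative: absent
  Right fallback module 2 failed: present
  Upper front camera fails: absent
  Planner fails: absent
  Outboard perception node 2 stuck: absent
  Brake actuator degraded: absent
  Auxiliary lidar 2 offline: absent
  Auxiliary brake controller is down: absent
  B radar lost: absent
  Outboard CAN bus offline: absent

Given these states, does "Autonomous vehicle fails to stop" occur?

No

Actuation path inoperative [OR]: Secondary perception node is down=not, Auxiliary brake controller is down=not → no input occurs → does not occur.
Brake command unavailable [AND]: Planner fails=not, Actuation path inoperative=not → not all inputs occur → does not occur.
Planning chain inoperative [AND]: Outboard CAN bus offline=not, Upper front camera fails=not, B radar lost=not, Reserve wheel-speed sensor 2 degraded=occurs → not all inputs occur → does not occur.
Redundant channel down [OR]: Aft fallback module is inoperative=not, Brake command unavailable=not, Lidar is out=not, Planning chain inoperative=not → no input occurs → does not occur.
Perception stack down [OR]: B wheel-speed sensor stuck=not, Brake actuator degraded=not, Redundant channel down=not, Secondary brake actuator 2 fails=not → no input occurs → does not occur.
Fallback branch unavailable [AND]: Perception stack down=not, Right fallback module 2 failed=occurs, Emergency planner 2 offline=occurs → not all inputs occur → does not occur.
Actuation path 2 down [OR]: Outboard perception node 2 stuck=not, Standby brake controller 2 is inoperative=not → no input occurs → does not occur.
Autonomous vehicle fails to stop [OR]: Fallback branch unavailable=not, Actuation path 2 down=not, Auxiliary lidar 2 offline=not → no input occurs → does not occur.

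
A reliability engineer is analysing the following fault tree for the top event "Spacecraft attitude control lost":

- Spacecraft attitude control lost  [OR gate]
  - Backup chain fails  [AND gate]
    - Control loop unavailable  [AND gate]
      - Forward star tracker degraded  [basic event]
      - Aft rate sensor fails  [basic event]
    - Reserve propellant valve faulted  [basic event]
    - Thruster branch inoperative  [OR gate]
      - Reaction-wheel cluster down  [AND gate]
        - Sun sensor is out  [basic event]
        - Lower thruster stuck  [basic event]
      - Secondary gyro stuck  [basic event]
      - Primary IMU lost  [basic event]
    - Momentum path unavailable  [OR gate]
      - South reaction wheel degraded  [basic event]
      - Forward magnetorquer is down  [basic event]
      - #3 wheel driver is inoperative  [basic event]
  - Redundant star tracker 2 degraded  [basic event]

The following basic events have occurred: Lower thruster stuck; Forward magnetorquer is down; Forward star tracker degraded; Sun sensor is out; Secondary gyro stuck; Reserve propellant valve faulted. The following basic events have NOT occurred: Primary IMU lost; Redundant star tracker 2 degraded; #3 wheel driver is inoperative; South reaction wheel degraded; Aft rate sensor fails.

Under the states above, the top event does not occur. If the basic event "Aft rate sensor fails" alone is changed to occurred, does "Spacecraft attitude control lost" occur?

Counterfactual: set "Aft rate sensor fails" to occurred.
Control loop unavailable [AND]: Forward star tracker degraded=occurs, Aft rate sensor fails=occurs → all inputs occur → occurs.
Reaction-wheel cluster down [AND]: Sun sensor is out=occurs, Lower thruster stuck=occurs → all inputs occur → occurs.
Thruster branch inoperative [OR]: Reaction-wheel cluster down=occurs, Secondary gyro stuck=occurs, Primary IMU lost=not → at least one input occurs → occurs.
Momentum path unavailable [OR]: South reaction wheel degraded=not, Forward magnetorquer is down=occurs, #3 wheel driver is inoperative=not → at least one input occurs → occurs.
Backup chain fails [AND]: Control loop unavailable=occurs, Reserve propellant valve faulted=occurs, Thruster branch inoperative=occurs, Momentum path unavailable=occurs → all inputs occur → occurs.
Spacecraft attitude control lost [OR]: Backup chain fails=occurs, Redundant star tracker 2 degraded=not → at least one input occurs → occurs.

Yes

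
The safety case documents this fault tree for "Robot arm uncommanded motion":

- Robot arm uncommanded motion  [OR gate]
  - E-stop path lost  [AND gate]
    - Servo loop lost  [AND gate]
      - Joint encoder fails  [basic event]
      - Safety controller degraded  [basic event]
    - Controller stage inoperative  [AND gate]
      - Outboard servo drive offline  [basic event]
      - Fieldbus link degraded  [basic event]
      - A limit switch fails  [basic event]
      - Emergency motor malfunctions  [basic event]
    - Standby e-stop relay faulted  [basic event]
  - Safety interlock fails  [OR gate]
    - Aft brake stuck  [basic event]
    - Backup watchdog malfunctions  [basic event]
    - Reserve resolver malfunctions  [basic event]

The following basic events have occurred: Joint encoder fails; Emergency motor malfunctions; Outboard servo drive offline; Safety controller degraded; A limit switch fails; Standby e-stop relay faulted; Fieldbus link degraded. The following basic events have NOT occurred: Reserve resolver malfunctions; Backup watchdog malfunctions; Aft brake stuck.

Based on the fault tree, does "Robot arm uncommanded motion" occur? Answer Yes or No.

Yes

Servo loop lost [AND]: Joint encoder fails=occurs, Safety controller degraded=occurs → all inputs occur → occurs.
Controller stage inoperative [AND]: Outboard servo drive offline=occurs, Fieldbus link degraded=occurs, A limit switch fails=occurs, Emergency motor malfunctions=occurs → all inputs occur → occurs.
E-stop path lost [AND]: Servo loop lost=occurs, Controller stage inoperative=occurs, Standby e-stop relay faulted=occurs → all inputs occur → occurs.
Safety interlock fails [OR]: Aft brake stuck=not, Backup watchdog malfunctions=not, Reserve resolver malfunctions=not → no input occurs → does not occur.
Robot arm uncommanded motion [OR]: E-stop path lost=occurs, Safety interlock fails=not → at least one input occurs → occurs.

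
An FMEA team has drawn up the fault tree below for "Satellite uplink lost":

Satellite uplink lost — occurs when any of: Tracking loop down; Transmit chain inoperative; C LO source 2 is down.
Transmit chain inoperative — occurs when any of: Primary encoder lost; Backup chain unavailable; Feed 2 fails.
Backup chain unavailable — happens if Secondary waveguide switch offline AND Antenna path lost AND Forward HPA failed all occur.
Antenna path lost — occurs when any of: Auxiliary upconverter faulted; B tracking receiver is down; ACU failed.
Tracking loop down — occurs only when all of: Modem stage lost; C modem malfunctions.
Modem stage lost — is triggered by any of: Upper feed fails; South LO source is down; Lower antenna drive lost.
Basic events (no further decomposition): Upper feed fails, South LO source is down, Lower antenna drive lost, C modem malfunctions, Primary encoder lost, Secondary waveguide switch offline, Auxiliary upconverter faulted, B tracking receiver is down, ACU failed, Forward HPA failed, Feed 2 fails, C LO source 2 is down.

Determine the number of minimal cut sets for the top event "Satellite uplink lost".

9

Modem stage lost [OR]: union of children's cut sets → 3 cut set(s).
Tracking loop down [AND]: one cut set from each child combined → 3 × 1 = 3 cut set(s).
Antenna path lost [OR]: union of children's cut sets → 3 cut set(s).
Backup chain unavailable [AND]: one cut set from each child combined → 1 × 3 × 1 = 3 cut set(s).
Transmit chain inoperative [OR]: union of children's cut sets → 5 cut set(s).
Satellite uplink lost [OR]: union of children's cut sets → 9 cut set(s).
Minimal cut sets: {C modem malfunctions, Upper feed fails}; {C modem malfunctions, South LO source is down}; {C modem malfunctions, Lower antenna drive lost}; {Primary encoder lost}; {Auxiliary upconverter faulted, Forward HPA failed, Secondary waveguide switch offline}; {B tracking receiver is down, Forward HPA failed, Secondary waveguide switch offline}; {ACU failed, Forward HPA failed, Secondary waveguide switch offline}; {Feed 2 fails}; {C LO source 2 is down}.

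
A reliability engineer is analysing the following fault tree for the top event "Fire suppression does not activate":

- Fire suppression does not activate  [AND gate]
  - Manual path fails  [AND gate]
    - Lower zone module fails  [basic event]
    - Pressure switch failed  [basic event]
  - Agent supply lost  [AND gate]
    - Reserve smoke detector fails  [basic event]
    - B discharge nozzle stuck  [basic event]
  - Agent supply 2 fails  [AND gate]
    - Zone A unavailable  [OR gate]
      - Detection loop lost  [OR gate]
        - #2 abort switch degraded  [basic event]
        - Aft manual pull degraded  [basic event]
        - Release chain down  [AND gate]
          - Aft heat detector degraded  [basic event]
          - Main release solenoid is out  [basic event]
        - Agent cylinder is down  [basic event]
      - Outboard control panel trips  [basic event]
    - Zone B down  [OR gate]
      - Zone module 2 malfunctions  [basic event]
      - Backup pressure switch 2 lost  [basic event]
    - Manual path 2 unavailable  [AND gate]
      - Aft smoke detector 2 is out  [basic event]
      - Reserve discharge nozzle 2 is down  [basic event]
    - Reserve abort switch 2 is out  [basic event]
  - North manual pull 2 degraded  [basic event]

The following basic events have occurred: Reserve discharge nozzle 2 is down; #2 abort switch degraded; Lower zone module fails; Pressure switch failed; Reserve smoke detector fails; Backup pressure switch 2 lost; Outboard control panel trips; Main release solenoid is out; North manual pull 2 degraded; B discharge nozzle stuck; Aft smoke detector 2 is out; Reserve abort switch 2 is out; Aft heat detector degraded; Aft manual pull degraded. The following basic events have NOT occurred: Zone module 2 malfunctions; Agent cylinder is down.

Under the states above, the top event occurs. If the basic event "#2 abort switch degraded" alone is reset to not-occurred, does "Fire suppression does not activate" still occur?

Yes

Counterfactual: set "#2 abort switch degraded" to not occurred.
Manual path fails [AND]: Lower zone module fails=occurs, Pressure switch failed=occurs → all inputs occur → occurs.
Agent supply lost [AND]: Reserve smoke detector fails=occurs, B discharge nozzle stuck=occurs → all inputs occur → occurs.
Release chain down [AND]: Aft heat detector degraded=occurs, Main release solenoid is out=occurs → all inputs occur → occurs.
Detection loop lost [OR]: #2 abort switch degraded=not, Aft manual pull degraded=occurs, Release chain down=occurs, Agent cylinder is down=not → at least one input occurs → occurs.
Zone A unavailable [OR]: Detection loop lost=occurs, Outboard control panel trips=occurs → at least one input occurs → occurs.
Zone B down [OR]: Zone module 2 malfunctions=not, Backup pressure switch 2 lost=occurs → at least one input occurs → occurs.
Manual path 2 unavailable [AND]: Aft smoke detector 2 is out=occurs, Reserve discharge nozzle 2 is down=occurs → all inputs occur → occurs.
Agent supply 2 fails [AND]: Zone A unavailable=occurs, Zone B down=occurs, Manual path 2 unavailable=occurs, Reserve abort switch 2 is out=occurs → all inputs occur → occurs.
Fire suppression does not activate [AND]: Manual path fails=occurs, Agent supply lost=occurs, Agent supply 2 fails=occurs, North manual pull 2 degraded=occurs → all inputs occur → occurs.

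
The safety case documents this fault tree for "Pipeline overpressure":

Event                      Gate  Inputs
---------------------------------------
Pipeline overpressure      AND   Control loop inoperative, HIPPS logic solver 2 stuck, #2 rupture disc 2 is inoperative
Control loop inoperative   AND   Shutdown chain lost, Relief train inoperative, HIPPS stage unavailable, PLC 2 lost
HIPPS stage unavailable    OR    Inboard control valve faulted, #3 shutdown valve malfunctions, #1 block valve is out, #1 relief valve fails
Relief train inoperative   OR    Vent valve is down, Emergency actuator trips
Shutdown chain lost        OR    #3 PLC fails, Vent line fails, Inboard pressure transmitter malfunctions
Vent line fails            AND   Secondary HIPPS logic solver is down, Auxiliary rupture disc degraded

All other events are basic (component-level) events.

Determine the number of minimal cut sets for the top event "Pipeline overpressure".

24

Vent line fails [AND]: one cut set from each child combined → 1 × 1 = 1 cut set(s).
Shutdown chain lost [OR]: union of children's cut sets → 3 cut set(s).
Relief train inoperative [OR]: union of children's cut sets → 2 cut set(s).
HIPPS stage unavailable [OR]: union of children's cut sets → 4 cut set(s).
Control loop inoperative [AND]: one cut set from each child combined → 3 × 2 × 4 × 1 = 24 cut set(s).
Pipeline overpressure [AND]: one cut set from each child combined → 24 × 1 × 1 = 24 cut set(s).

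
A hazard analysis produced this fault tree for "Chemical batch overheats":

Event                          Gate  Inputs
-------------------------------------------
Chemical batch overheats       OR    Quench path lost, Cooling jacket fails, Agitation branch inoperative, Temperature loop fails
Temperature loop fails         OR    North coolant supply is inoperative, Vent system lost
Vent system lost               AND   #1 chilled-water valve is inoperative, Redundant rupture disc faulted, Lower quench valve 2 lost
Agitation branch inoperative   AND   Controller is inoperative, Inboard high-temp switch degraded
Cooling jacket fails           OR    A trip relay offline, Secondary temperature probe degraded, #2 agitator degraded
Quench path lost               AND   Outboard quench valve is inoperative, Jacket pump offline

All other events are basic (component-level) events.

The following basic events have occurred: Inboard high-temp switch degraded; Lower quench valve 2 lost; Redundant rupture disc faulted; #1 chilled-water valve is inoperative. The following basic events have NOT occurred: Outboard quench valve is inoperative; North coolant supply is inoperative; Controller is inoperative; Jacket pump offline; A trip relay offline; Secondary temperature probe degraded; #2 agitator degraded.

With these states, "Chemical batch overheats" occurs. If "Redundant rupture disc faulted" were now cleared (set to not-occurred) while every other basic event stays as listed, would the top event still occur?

Counterfactual: set "Redundant rupture disc faulted" to not occurred.
Quench path lost [AND]: Outboard quench valve is inoperative=not, Jacket pump offline=not → not all inputs occur → does not occur.
Cooling jacket fails [OR]: A trip relay offline=not, Secondary temperature probe degraded=not, #2 agitator degraded=not → no input occurs → does not occur.
Agitation branch inoperative [AND]: Controller is inoperative=not, Inboard high-temp switch degraded=occurs → not all inputs occur → does not occur.
Vent system lost [AND]: #1 chilled-water valve is inoperative=occurs, Redundant rupture disc faulted=not, Lower quench valve 2 lost=occurs → not all inputs occur → does not occur.
Temperature loop fails [OR]: North coolant supply is inoperative=not, Vent system lost=not → no input occurs → does not occur.
Chemical batch overheats [OR]: Quench path lost=not, Cooling jacket fails=not, Agitation branch inoperative=not, Temperature loop fails=not → no input occurs → does not occur.

No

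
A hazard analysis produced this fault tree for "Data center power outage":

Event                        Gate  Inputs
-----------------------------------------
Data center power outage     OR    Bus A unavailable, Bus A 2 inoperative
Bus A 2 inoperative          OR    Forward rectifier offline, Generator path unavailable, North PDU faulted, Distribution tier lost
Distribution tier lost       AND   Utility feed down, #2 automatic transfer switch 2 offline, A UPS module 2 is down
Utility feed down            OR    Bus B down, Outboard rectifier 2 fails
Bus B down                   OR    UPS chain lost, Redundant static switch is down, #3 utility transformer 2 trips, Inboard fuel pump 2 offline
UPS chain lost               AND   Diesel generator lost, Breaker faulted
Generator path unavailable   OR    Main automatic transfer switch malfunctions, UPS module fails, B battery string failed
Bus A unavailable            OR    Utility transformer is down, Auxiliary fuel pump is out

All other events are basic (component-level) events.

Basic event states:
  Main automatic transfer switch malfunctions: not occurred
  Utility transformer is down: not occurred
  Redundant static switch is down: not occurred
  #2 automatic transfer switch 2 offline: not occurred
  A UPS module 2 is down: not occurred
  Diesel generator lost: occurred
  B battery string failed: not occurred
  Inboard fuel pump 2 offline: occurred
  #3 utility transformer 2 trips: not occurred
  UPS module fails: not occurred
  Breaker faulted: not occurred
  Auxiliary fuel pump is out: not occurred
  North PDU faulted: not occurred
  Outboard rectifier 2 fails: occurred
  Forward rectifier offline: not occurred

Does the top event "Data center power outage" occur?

Bus A unavailable [OR]: Utility transformer is down=not, Auxiliary fuel pump is out=not → no input occurs → does not occur.
Generator path unavailable [OR]: Main automatic transfer switch malfunctions=not, UPS module fails=not, B battery string failed=not → no input occurs → does not occur.
UPS chain lost [AND]: Diesel generator lost=occurs, Breaker faulted=not → not all inputs occur → does not occur.
Bus B down [OR]: UPS chain lost=not, Redundant static switch is down=not, #3 utility transformer 2 trips=not, Inboard fuel pump 2 offline=occurs → at least one input occurs → occurs.
Utility feed down [OR]: Bus B down=occurs, Outboard rectifier 2 fails=occurs → at least one input occurs → occurs.
Distribution tier lost [AND]: Utility feed down=occurs, #2 automatic transfer switch 2 offline=not, A UPS module 2 is down=not → not all inputs occur → does not occur.
Bus A 2 inoperative [OR]: Forward rectifier offline=not, Generator path unavailable=not, North PDU faulted=not, Distribution tier lost=not → no input occurs → does not occur.
Data center power outage [OR]: Bus A unavailable=not, Bus A 2 inoperative=not → no input occurs → does not occur.

No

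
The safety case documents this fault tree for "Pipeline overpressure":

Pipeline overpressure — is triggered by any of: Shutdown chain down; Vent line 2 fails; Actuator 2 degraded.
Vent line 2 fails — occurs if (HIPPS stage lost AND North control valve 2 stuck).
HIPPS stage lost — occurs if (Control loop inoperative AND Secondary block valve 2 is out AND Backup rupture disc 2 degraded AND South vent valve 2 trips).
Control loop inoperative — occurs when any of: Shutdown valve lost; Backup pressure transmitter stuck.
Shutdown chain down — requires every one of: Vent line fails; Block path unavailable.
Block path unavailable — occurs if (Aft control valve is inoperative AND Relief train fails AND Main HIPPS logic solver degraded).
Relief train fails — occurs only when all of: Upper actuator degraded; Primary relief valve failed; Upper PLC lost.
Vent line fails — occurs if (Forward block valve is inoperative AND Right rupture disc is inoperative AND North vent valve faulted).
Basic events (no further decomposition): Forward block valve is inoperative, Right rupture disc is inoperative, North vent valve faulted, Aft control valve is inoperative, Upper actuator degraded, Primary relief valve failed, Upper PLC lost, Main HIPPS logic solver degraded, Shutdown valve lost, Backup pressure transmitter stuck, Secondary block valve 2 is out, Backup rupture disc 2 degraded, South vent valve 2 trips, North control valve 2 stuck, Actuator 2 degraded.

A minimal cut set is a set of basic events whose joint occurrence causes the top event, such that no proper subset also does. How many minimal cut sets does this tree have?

Vent line fails [AND]: one cut set from each child combined → 1 × 1 × 1 = 1 cut set(s).
Relief train fails [AND]: one cut set from each child combined → 1 × 1 × 1 = 1 cut set(s).
Block path unavailable [AND]: one cut set from each child combined → 1 × 1 × 1 = 1 cut set(s).
Shutdown chain down [AND]: one cut set from each child combined → 1 × 1 = 1 cut set(s).
Control loop inoperative [OR]: union of children's cut sets → 2 cut set(s).
HIPPS stage lost [AND]: one cut set from each child combined → 2 × 1 × 1 × 1 = 2 cut set(s).
Vent line 2 fails [AND]: one cut set from each child combined → 2 × 1 = 2 cut set(s).
Pipeline overpressure [OR]: union of children's cut sets → 4 cut set(s).
Minimal cut sets: {Aft control valve is inoperative, Forward block valve is inoperative, Main HIPPS logic solver degraded, North vent valve faulted, Primary relief valve failed, Right rupture disc is inoperative, Upper PLC lost, Upper actuator degraded}; {Backup rupture disc 2 degraded, North control valve 2 stuck, Secondary block valve 2 is out, Shutdown valve lost, South vent valve 2 trips}; {Backup pressure transmitter stuck, Backup rupture disc 2 degraded, North control valve 2 stuck, Secondary block valve 2 is out, South vent valve 2 trips}; {Actuator 2 degraded}.

4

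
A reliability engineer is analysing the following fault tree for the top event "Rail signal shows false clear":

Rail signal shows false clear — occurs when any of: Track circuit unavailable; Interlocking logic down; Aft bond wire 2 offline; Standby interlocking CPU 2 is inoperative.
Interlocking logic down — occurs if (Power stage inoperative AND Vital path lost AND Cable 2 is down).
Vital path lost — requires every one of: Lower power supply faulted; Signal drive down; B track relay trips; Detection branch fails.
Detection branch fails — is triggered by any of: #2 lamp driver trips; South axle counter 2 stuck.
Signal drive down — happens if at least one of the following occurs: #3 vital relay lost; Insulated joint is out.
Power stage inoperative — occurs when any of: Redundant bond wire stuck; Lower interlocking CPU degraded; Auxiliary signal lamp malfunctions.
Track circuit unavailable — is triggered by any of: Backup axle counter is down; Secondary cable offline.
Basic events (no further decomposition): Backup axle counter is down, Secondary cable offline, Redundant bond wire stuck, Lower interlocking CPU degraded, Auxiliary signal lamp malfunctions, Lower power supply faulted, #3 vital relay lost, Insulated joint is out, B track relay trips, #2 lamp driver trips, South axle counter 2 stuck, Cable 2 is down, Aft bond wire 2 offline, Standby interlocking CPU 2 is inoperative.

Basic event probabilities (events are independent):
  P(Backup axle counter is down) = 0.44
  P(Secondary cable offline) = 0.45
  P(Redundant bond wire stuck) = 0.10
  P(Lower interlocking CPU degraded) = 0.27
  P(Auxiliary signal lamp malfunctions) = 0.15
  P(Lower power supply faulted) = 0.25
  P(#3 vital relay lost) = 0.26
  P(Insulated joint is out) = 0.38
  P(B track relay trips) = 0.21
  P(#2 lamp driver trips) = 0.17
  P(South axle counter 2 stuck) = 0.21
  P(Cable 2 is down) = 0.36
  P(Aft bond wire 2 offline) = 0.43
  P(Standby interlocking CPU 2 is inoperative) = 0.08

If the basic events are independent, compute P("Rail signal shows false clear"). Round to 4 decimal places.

P(Track circuit unavailable) [OR] = 1 − (1−0.44) × (1−0.45) = 0.692000
P(Power stage inoperative) [OR] = 1 − (1−0.10) × (1−0.27) × (1−0.15) = 0.441550
P(Signal drive down) [OR] = 1 − (1−0.26) × (1−0.38) = 0.541200
P(Detection branch fails) [OR] = 1 − (1−0.17) × (1−0.21) = 0.344300
P(Vital path lost) [AND] = 0.25 × 0.541200 × 0.21 × 0.344300 = 0.009783
P(Interlocking logic down) [AND] = 0.441550 × 0.009783 × 0.36 = 0.001555
P(Rail signal shows false clear) [OR] = 1 − (1−0.692000) × (1−0.001555) × (1−0.43) × (1−0.08) = 0.838736
Rounded to 4 decimal places: P(Rail signal shows false clear) ≈ 0.8387.

0.8387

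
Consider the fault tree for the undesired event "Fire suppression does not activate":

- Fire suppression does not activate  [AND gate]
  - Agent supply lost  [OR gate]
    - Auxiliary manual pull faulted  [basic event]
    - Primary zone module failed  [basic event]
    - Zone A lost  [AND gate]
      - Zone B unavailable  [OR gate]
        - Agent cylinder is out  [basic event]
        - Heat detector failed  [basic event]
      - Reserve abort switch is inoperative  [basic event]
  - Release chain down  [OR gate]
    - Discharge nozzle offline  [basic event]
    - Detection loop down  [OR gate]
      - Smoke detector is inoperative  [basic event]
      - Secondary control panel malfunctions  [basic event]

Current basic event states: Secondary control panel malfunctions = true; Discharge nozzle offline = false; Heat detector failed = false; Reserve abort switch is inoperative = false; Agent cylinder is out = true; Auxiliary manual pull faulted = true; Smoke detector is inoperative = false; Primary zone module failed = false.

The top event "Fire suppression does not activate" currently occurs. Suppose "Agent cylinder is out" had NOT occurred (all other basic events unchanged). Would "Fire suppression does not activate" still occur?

Counterfactual: set "Agent cylinder is out" to not occurred.
Zone B unavailable [OR]: Agent cylinder is out=not, Heat detector failed=not → no input occurs → does not occur.
Zone A lost [AND]: Zone B unavailable=not, Reserve abort switch is inoperative=not → not all inputs occur → does not occur.
Agent supply lost [OR]: Auxiliary manual pull faulted=occurs, Primary zone module failed=not, Zone A lost=not → at least one input occurs → occurs.
Detection loop down [OR]: Smoke detector is inoperative=not, Secondary control panel malfunctions=occurs → at least one input occurs → occurs.
Release chain down [OR]: Discharge nozzle offline=not, Detection loop down=occurs → at least one input occurs → occurs.
Fire suppression does not activate [AND]: Agent supply lost=occurs, Release chain down=occurs → all inputs occur → occurs.

Yes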